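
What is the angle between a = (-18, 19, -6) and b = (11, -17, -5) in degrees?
a·b = -491, |a|² = 721, |b|² = 435
cos θ = -491/√313635 ≈ -0.8767
θ ≈ 151.3°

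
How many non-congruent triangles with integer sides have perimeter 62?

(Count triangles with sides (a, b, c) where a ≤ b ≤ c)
With a ≤ b ≤ c and a + b + c = 62, the triangle inequality a + b > c gives c < 62/2, so c ≤ 30.
Iterate a from 1 to ⌊p/3⌋ = 20; for each a, b ranges from a to ⌊(p−a)/2⌋ with c = p − a − b, keeping only c ≥ b.
Triples: (2, 30, 30), (3, 29, 30), (4, 28, 30), …
Count = 80 triangles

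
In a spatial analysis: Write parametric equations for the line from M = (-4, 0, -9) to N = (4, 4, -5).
Direction vector d = N - M = (8, 4, 4)
x = -4 + 8t, y = 0 + 4t, z = -9 + 4t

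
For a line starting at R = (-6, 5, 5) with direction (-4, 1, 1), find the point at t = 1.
P(1) = (-6 + (-4)(1), 5 + 1(1), 5 + 1(1)) = (-10, 6, 6)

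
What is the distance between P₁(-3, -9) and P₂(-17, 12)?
Using the distance formula: d = sqrt((x₂-x₁)² + (y₂-y₁)²)
dx = (-17) - (-3) = -14
dy = 12 - (-9) = 21
d = sqrt((-14)² + 21²) = sqrt(196 + 441) = sqrt(637) = 25.24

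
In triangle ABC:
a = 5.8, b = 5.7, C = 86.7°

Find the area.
Using A = ½ab·sin(C):
A = ½·5.8·5.7·sin(86.7°) = ½·33.06·0.998342 = 16.5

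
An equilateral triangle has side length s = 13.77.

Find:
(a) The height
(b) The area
(a) Height h = s·√3/2 = 13.77·√3/2 = 11.93
(b) Area = (√3/4)·s² = (√3/4)·13.77² = (√3/4)·189.613 = 82.1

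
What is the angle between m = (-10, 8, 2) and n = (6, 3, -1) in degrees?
m·n = -38, |m|² = 168, |n|² = 46
cos θ = -38/√7728 ≈ -0.4323
θ ≈ 115.6°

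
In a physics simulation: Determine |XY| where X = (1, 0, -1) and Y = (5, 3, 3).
d = √[(4)² + (3)² + (4)²] = √41 = 6.403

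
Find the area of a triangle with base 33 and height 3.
Area = (1/2) * base * height
Area = (1/2) * 33 * 3
Area = 49.50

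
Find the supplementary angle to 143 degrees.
Supplementary angles sum to 180 degrees.
Other angle = 180 - 143
Other angle = 37 degrees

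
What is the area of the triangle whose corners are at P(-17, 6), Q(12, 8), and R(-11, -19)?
Using the coordinate formula: Area = (1/2)|x₁(y₂-y₃) + x₂(y₃-y₁) + x₃(y₁-y₂)|
Area = (1/2)|(-17)(8-(-19)) + 12((-19)-6) + (-11)(6-8)|
Area = (1/2)|(-17)*27 + 12*(-25) + (-11)*(-2)|
Area = (1/2)|(-459) + (-300) + 22|
Area = (1/2)*737 = 368.50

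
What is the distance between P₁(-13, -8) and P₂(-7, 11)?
Using the distance formula: d = sqrt((x₂-x₁)² + (y₂-y₁)²)
dx = (-7) - (-13) = 6
dy = 11 - (-8) = 19
d = sqrt(6² + 19²) = sqrt(36 + 361) = sqrt(397) = 19.92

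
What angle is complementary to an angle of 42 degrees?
Complementary angles sum to 90 degrees.
Other angle = 90 - 42
Other angle = 48 degrees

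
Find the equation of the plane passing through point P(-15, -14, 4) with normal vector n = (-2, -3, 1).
d = n·P = (-2)(-15) + (-3)(-14) + (1)(4) = 76
Plane: -2x - 3y + z = 76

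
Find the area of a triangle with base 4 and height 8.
Area = (1/2) * base * height
Area = (1/2) * 4 * 8
Area = 16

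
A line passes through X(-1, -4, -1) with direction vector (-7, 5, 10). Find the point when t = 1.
P(1) = (-1 + (-7)(1), -4 + 5(1), -1 + 10(1)) = (-8, 1, 9)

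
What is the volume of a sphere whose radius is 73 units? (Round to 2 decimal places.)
Volume = (4/3) * pi * r³
Volume = (4/3) * pi * 73³
Volume = (4/3) * pi * 389017
Volume = 1629510.60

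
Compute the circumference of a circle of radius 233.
Circumference = 2 * pi * r
Circumference = 2 * pi * 233
Circumference = 1463.98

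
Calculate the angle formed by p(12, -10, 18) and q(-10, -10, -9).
p·q = -182, |p|² = 568, |q|² = 281
cos θ = -182/√159608 ≈ -0.4556
θ ≈ 117.1°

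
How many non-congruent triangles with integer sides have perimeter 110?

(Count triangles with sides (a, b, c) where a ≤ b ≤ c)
With a ≤ b ≤ c and a + b + c = 110, the triangle inequality a + b > c gives c < 110/2, so c ≤ 54.
Iterate a from 1 to ⌊p/3⌋ = 36; for each a, b ranges from a to ⌊(p−a)/2⌋ with c = p − a − b, keeping only c ≥ b.
Triples: (2, 54, 54), (3, 53, 54), (4, 52, 54), …
Count = 252 triangles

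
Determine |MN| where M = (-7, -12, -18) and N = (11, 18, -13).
d = √[(18)² + (30)² + (5)²] = √1249 = 35.34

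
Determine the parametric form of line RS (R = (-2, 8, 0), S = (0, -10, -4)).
Direction vector d = S - R = (2, -18, -4)
x = -2 + 2t, y = 8 - 18t, z = 0 - 4t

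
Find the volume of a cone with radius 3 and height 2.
Volume = (1/3) * pi * r² * h
Volume = (1/3) * pi * 3² * 2
Volume = (1/3) * pi * 9 * 2
Volume = (1/3) * pi * 18
Volume = 18.85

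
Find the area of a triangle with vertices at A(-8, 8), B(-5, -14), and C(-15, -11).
Using the coordinate formula: Area = (1/2)|x₁(y₂-y₃) + x₂(y₃-y₁) + x₃(y₁-y₂)|
Area = (1/2)|(-8)((-14)-(-11)) + (-5)((-11)-8) + (-15)(8-(-14))|
Area = (1/2)|(-8)*(-3) + (-5)*(-19) + (-15)*22|
Area = (1/2)|24 + 95 + (-330)|
Area = (1/2)*211 = 105.50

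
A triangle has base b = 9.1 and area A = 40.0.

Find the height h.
A = ½bh  →  h = 2A/b
h = 2·40.0/9.1 = 8.791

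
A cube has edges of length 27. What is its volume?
Volume = s³
Volume = 27³
Volume = 19683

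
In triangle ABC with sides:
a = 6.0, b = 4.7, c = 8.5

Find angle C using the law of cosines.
cos(C) = (a² + b² - c²)/(2ab)
cos(C) = (6.0² + 4.7² - 8.5²)/(2·6.0·4.7) = -14.16/56.4 = -0.251064
C = arccos(-0.251064) = 104.5°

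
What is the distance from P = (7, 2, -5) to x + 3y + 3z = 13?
d = |1(7) + 3(2) + 3(-5) - (13)| / √(1² + 3² + 3²) = 15/√19 = 3.441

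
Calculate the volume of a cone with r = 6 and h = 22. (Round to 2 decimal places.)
Volume = (1/3) * pi * r² * h
Volume = (1/3) * pi * 6² * 22
Volume = (1/3) * pi * 36 * 22
Volume = (1/3) * pi * 792
Volume = 829.38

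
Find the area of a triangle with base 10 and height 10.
Area = (1/2) * base * height
Area = (1/2) * 10 * 10
Area = 50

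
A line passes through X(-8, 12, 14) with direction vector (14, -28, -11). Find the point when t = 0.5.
P(0.5) = (-8 + 14(0.5), 12 + (-28)(0.5), 14 + (-11)(0.5)) = (-1, -2, 8.5)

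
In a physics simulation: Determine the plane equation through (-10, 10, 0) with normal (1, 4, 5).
d = n·P = (1)(-10) + (4)(10) + (5)(0) = 30
Plane: x + 4y + 5z = 30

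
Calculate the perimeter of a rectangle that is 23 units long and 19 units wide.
Perimeter = 2 * (length + width)
Perimeter = 2 * (23 + 19)
Perimeter = 2 * 42
Perimeter = 84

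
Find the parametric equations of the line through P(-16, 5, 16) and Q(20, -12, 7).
Direction vector d = Q - P = (36, -17, -9)
x = -16 + 36t, y = 5 - 17t, z = 16 - 9t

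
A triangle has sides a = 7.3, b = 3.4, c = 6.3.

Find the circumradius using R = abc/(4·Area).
s = (a+b+c)/2 = 8.5
Area = √(s(s-a)(s-b)(s-c)) = √(8.5·1.2·5.1·2.2) = 10.6979
R = abc/(4·Area) = (7.3·3.4·6.3)/(4·10.6979) = 156.366/42.7916 = 3.654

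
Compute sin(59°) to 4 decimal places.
sin(59 degrees) = 0.8572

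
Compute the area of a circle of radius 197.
Area = pi * r²
Area = pi * 197²
Area = pi * 38809
Area = 121922.07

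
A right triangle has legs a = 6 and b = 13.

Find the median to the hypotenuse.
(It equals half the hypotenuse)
Hypotenuse c = √(6² + 13²) = √205 = 14.3178
Median to hypotenuse = c/2 = 7.159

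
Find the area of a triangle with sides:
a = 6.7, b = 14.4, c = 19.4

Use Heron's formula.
s = (a+b+c)/2 = (6.7+14.4+19.4)/2 = 20.25
A = √(s(s-a)(s-b)(s-c)) = √(20.25·13.55·5.85·0.85)
A = √1364.39 = 36.94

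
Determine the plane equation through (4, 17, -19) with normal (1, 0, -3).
d = n·P = (1)(4) + (0)(17) + (-3)(-19) = 61
Plane: x - 3z = 61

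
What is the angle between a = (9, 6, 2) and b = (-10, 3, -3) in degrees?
a·b = -78, |a|² = 121, |b|² = 118
cos θ = -78/√14278 ≈ -0.6528
θ ≈ 130.8°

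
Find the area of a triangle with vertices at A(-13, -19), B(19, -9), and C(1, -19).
Using the coordinate formula: Area = (1/2)|x₁(y₂-y₃) + x₂(y₃-y₁) + x₃(y₁-y₂)|
Area = (1/2)|(-13)((-9)-(-19)) + 19((-19)-(-19)) + 1((-19)-(-9))|
Area = (1/2)|(-13)*10 + 19*0 + 1*(-10)|
Area = (1/2)|(-130) + 0 + (-10)|
Area = (1/2)*140 = 70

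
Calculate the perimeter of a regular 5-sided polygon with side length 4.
Perimeter = number of sides * side length
Perimeter = 5 * 4
Perimeter = 20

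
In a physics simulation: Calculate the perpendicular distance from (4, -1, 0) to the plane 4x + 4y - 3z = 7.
d = |4(4) + 4(-1) + (-3)(0) - (7)| / √(4² + 4² + (-3)²) = 5/√41 = 0.7809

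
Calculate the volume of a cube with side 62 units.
Volume = s³
Volume = 62³
Volume = 238328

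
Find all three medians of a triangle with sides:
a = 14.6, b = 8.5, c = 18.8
Using m_x = ½√(2y² + 2z² - x²):
m_a = ½√(2·8.5² + 2·18.8² - 14.6²) = ½√638.22 = 12.63
m_b = ½√(2·14.6² + 2·18.8² - 8.5²) = ½√1060.95 = 16.29
m_c = ½√(2·14.6² + 2·8.5² - 18.8²) = ½√217.38 = 7.372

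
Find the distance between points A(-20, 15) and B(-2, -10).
Using the distance formula: d = sqrt((x₂-x₁)² + (y₂-y₁)²)
dx = (-2) - (-20) = 18
dy = (-10) - 15 = -25
d = sqrt(18² + (-25)²) = sqrt(324 + 625) = sqrt(949) = 30.81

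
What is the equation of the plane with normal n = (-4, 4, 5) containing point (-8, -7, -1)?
d = n·P = (-4)(-8) + (4)(-7) + (5)(-1) = -1
Plane: -4x + 4y + 5z = -1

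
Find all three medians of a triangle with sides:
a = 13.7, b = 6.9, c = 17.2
Using m_x = ½√(2y² + 2z² - x²):
m_a = ½√(2·6.9² + 2·17.2² - 13.7²) = ½√499.21 = 11.17
m_b = ½√(2·13.7² + 2·17.2² - 6.9²) = ½√919.45 = 15.16
m_c = ½√(2·13.7² + 2·6.9² - 17.2²) = ½√174.76 = 6.61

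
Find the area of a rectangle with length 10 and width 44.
Area = length * width
Area = 10 * 44
Area = 440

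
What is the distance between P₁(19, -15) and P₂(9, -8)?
Using the distance formula: d = sqrt((x₂-x₁)² + (y₂-y₁)²)
dx = 9 - 19 = -10
dy = (-8) - (-15) = 7
d = sqrt((-10)² + 7²) = sqrt(100 + 49) = sqrt(149) = 12.21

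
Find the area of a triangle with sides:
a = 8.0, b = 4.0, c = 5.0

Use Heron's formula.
s = (a+b+c)/2 = (8.0+4.0+5.0)/2 = 8.5
A = √(s(s-a)(s-b)(s-c)) = √(8.5·0.5·4.5·3.5)
A = √66.9375 = 8.182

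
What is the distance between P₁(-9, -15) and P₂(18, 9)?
Using the distance formula: d = sqrt((x₂-x₁)² + (y₂-y₁)²)
dx = 18 - (-9) = 27
dy = 9 - (-15) = 24
d = sqrt(27² + 24²) = sqrt(729 + 576) = sqrt(1305) = 36.12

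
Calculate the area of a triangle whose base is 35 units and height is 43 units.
Area = (1/2) * base * height
Area = (1/2) * 35 * 43
Area = 752.50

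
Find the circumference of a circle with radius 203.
Circumference = 2 * pi * r
Circumference = 2 * pi * 203
Circumference = 1275.49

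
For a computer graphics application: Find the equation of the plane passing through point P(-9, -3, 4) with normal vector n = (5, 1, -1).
d = n·P = (5)(-9) + (1)(-3) + (-1)(4) = -52
Plane: 5x + y - z = -52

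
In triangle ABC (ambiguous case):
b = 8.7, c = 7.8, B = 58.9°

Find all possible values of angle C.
sin(C)/c = sin(B)/b  →  sin(C) = c·sin(B)/b = 7.8·sin(58.9°)/8.7 = 0.767688
C₁ = arcsin(0.767688) = 50.15°,  C₂ = 180° - C₁ = 129.85°
Check C₂: A = 180° - 58.9° - 129.85° = -8.75° ≤ 0, rejected
C = 50.15° (one solution)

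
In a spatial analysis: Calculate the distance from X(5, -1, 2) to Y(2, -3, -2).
d = √[(-3)² + (-2)² + (-4)²] = √29 = 5.385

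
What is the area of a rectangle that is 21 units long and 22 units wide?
Area = length * width
Area = 21 * 22
Area = 462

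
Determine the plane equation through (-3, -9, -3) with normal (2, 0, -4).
d = n·P = (2)(-3) + (0)(-9) + (-4)(-3) = 6
Plane: 2x - 4z = 6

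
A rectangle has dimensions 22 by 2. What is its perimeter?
Perimeter = 2 * (length + width)
Perimeter = 2 * (22 + 2)
Perimeter = 2 * 24
Perimeter = 48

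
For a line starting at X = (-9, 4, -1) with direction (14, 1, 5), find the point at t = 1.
P(1) = (-9 + 14(1), 4 + 1(1), -1 + 5(1)) = (5, 5, 4)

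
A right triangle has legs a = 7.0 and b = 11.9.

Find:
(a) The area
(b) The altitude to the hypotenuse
(a) Area = ½ab = ½·7.0·11.9 = 41.65
(b) Hypotenuse c = √(7.0² + 11.9²) = √190.61 = 13.8062
    Area = ½·c·h_c  →  h_c = 2·Area/c = 2·41.65/13.8062 = 6.034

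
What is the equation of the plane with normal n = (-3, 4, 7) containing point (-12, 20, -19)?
d = n·P = (-3)(-12) + (4)(20) + (7)(-19) = -17
Plane: -3x + 4y + 7z = -17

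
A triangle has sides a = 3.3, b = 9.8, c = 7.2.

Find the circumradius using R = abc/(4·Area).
s = (a+b+c)/2 = 10.15
Area = √(s(s-a)(s-b)(s-c)) = √(10.15·6.85·0.35·2.95) = 8.47273
R = abc/(4·Area) = (3.3·9.8·7.2)/(4·8.47273) = 232.848/33.89092 = 6.871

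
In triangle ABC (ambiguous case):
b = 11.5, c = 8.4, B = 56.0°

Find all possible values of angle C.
sin(C)/c = sin(B)/b  →  sin(C) = c·sin(B)/b = 8.4·sin(56.0°)/11.5 = 0.605558
C₁ = arcsin(0.605558) = 37.27°,  C₂ = 180° - C₁ = 142.73°
Check C₂: A = 180° - 56.0° - 142.73° = -18.73° ≤ 0, rejected
C = 37.27° (one solution)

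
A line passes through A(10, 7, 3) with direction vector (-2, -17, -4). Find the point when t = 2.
P(2) = (10 + (-2)(2), 7 + (-17)(2), 3 + (-4)(2)) = (6, -27, -5)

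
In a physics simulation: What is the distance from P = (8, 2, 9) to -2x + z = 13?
d = |(-2)(8) + 0(2) + 1(9) - (13)| / √((-2)² + 0² + 1²) = 20/√5 = 8.944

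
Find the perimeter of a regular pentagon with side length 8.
Perimeter = number of sides * side length
Perimeter = 5 * 8
Perimeter = 40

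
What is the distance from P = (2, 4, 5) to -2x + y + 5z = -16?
d = |(-2)(2) + 1(4) + 5(5) - (-16)| / √((-2)² + 1² + 5²) = 41/√30 = 7.486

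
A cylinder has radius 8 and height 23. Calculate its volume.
Volume = pi * r² * h
Volume = pi * 8² * 23
Volume = pi * 64 * 23
Volume = pi * 1472
Volume = 4624.42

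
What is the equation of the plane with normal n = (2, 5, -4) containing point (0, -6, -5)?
d = n·P = (2)(0) + (5)(-6) + (-4)(-5) = -10
Plane: 2x + 5y - 4z = -10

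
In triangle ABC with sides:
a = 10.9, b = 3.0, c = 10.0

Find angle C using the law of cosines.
cos(C) = (a² + b² - c²)/(2ab)
cos(C) = (10.9² + 3.0² - 10.0²)/(2·10.9·3.0) = 27.81/65.4 = 0.425229
C = arccos(0.425229) = 64.83°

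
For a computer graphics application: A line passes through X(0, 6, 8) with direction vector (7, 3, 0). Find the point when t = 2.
P(2) = (0 + 7(2), 6 + 3(2), 8 + 0(2)) = (14, 12, 8)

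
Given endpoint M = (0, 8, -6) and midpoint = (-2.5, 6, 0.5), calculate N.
N = (2×(-2.5) - 0, 2×6 - 8, 2×0.5 - (-6)) = (-5, 4, 7)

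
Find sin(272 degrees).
sin(272 degrees) = -0.9994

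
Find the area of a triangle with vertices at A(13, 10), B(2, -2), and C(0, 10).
Using the coordinate formula: Area = (1/2)|x₁(y₂-y₃) + x₂(y₃-y₁) + x₃(y₁-y₂)|
Area = (1/2)|13((-2)-10) + 2(10-10) + 0(10-(-2))|
Area = (1/2)|13*(-12) + 2*0 + 0*12|
Area = (1/2)|(-156) + 0 + 0|
Area = (1/2)*156 = 78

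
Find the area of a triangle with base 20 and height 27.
Area = (1/2) * base * height
Area = (1/2) * 20 * 27
Area = 270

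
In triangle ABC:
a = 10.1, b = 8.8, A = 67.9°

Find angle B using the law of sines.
sin(B)/b = sin(A)/a
sin(B) = b·sin(A)/a = 8.8·sin(67.9°)/10.1 = 0.807272
B = arcsin(0.807272) = 53.83°  (b ≤ a, so B ≤ A and the acute solution is unique)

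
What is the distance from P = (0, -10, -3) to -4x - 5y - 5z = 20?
d = |(-4)(0) + (-5)(-10) + (-5)(-3) - (20)| / √((-4)² + (-5)² + (-5)²) = 45/√66 = 5.539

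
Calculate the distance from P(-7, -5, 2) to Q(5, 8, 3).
d = √[(12)² + (13)² + (1)²] = √314 = 17.72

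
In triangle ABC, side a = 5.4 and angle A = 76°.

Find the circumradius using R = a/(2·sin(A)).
R = a/(2·sin(A)) = 5.4/(2·sin(76°))
R = 5.4/(2·0.970296) = 5.4/1.940591 = 2.783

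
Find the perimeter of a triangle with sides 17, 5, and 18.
Perimeter = sum of all sides
Perimeter = 17 + 5 + 18
Perimeter = 40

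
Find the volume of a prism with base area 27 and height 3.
Volume = base area * height
Volume = 27 * 3
Volume = 81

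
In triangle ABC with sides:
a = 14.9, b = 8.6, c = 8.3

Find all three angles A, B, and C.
By the law of cosines:
cos(A) = (b² + c² - a²)/(2bc) = -0.554497  →  A = 123.7°
cos(B) = (a² + c² - b²)/(2ac) = 0.877092  →  B = 28.71°
cos(C) = (a² + b² - c²)/(2ab) = 0.886062  →  C = 27.62°
Check: A + B + C = 180.0° ✓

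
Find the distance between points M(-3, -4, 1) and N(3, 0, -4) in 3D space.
d = √[(6)² + (4)² + (-5)²] = √77 = 8.775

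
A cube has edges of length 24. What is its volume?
Volume = s³
Volume = 24³
Volume = 13824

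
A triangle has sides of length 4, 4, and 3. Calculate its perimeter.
Perimeter = sum of all sides
Perimeter = 4 + 4 + 3
Perimeter = 11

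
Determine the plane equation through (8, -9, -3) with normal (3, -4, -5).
d = n·P = (3)(8) + (-4)(-9) + (-5)(-3) = 75
Plane: 3x - 4y - 5z = 75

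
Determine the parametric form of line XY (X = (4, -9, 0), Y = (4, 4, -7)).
Direction vector d = Y - X = (0, 13, -7)
x = 4, y = -9 + 13t, z = 0 - 7t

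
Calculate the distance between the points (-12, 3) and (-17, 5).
Using the distance formula: d = sqrt((x₂-x₁)² + (y₂-y₁)²)
dx = (-17) - (-12) = -5
dy = 5 - 3 = 2
d = sqrt((-5)² + 2²) = sqrt(25 + 4) = sqrt(29) = 5.39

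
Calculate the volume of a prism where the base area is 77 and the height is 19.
Volume = base area * height
Volume = 77 * 19
Volume = 1463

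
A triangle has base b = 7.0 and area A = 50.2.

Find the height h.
A = ½bh  →  h = 2A/b
h = 2·50.2/7.0 = 14.34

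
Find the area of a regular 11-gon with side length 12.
For a regular 11-gon with side length s = 12:
Apothem a = s / (2*tan(pi/11)) = 12 / (2*tan(pi/11)) ≈ 20.4341
Perimeter P = 11 * 12 = 132
Area = (1/2) * P * a = (1/2) * 132 * 20.4341 = 1348.65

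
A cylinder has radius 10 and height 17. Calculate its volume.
Volume = pi * r² * h
Volume = pi * 10² * 17
Volume = pi * 100 * 17
Volume = pi * 1700
Volume = 5340.71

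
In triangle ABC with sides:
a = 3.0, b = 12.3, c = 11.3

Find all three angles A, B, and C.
By the law of cosines:
cos(A) = (b² + c² - a²)/(2bc) = 0.971221  →  A = 13.78°
cos(B) = (a² + c² - b²)/(2ac) = -0.215339  →  B = 102.4°
cos(C) = (a² + b² - c²)/(2ab) = 0.441734  →  C = 63.79°
Check: A + B + C = 180.0° ✓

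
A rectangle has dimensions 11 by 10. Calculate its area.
Area = length * width
Area = 11 * 10
Area = 110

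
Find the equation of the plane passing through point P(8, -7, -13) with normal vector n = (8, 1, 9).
d = n·P = (8)(8) + (1)(-7) + (9)(-13) = -60
Plane: 8x + y + 9z = -60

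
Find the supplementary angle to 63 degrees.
Supplementary angles sum to 180 degrees.
Other angle = 180 - 63
Other angle = 117 degrees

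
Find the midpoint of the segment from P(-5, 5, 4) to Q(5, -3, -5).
Midpoint = ((-5+5)/2, (5-3)/2, (4-5)/2) = (0, 1, -0.5)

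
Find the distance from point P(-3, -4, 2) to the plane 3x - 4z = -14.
d = |3(-3) + 0(-4) + (-4)(2) - (-14)| / √(3² + 0² + (-4)²) = 3/√25 = 0.6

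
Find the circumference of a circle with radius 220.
Circumference = 2 * pi * r
Circumference = 2 * pi * 220
Circumference = 1382.30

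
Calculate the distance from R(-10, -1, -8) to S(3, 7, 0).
d = √[(13)² + (8)² + (8)²] = √297 = 17.23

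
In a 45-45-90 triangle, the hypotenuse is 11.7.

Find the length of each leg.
In a 45-45-90 triangle, hypotenuse = leg·√2  →  leg = hypotenuse/√2
leg = 11.7/√2 = 8.273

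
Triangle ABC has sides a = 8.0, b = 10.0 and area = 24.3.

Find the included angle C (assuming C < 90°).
Area = ½ab·sin(C)  →  sin(C) = 2·Area/(ab)
sin(C) = 2·24.3/(8.0·10.0) = 0.607500
C = arcsin(0.607500) = 37.41°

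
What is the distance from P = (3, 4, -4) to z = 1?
d = |0(3) + 0(4) + 1(-4) - (1)| / √(0² + 0² + 1²) = 5/√1 = 5.0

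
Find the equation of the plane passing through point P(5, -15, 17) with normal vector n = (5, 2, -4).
d = n·P = (5)(5) + (2)(-15) + (-4)(17) = -73
Plane: 5x + 2y - 4z = -73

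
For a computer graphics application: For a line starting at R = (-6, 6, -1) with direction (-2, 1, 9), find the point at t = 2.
P(2) = (-6 + (-2)(2), 6 + 1(2), -1 + 9(2)) = (-10, 8, 17)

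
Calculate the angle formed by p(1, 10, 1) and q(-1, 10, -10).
p·q = 89, |p|² = 102, |q|² = 201
cos θ = 89/√20502 ≈ 0.6216
θ ≈ 51.57°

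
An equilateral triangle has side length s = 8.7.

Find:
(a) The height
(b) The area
(a) Height h = s·√3/2 = 8.7·√3/2 = 7.534
(b) Area = (√3/4)·s² = (√3/4)·8.7² = (√3/4)·75.69 = 32.77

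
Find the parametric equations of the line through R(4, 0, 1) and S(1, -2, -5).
Direction vector d = S - R = (-3, -2, -6)
x = 4 - 3t, y = 0 - 2t, z = 1 - 6t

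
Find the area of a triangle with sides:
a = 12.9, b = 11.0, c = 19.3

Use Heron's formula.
s = (a+b+c)/2 = (12.9+11.0+19.3)/2 = 21.6
A = √(s(s-a)(s-b)(s-c)) = √(21.6·8.7·10.6·2.3)
A = √4581.49 = 67.69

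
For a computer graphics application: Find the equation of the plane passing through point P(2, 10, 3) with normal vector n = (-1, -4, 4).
d = n·P = (-1)(2) + (-4)(10) + (4)(3) = -30
Plane: -x - 4y + 4z = -30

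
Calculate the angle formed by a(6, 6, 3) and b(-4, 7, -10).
a·b = -12, |a|² = 81, |b|² = 165
cos θ = -12/√13365 ≈ -0.1038
θ ≈ 95.96°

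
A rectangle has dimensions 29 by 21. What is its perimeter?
Perimeter = 2 * (length + width)
Perimeter = 2 * (29 + 21)
Perimeter = 2 * 50
Perimeter = 100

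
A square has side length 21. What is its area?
Area = s²
Area = 21²
Area = 441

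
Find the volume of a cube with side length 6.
Volume = s³
Volume = 6³
Volume = 216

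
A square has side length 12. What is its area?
Area = s²
Area = 12²
Area = 144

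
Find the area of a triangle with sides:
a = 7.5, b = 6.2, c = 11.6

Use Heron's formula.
s = (a+b+c)/2 = (7.5+6.2+11.6)/2 = 12.65
A = √(s(s-a)(s-b)(s-c)) = √(12.65·5.15·6.45·1.05)
A = √441.211 = 21.01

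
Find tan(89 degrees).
tan(89 degrees) = 57.29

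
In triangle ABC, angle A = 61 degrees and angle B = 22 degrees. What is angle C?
Sum of angles in a triangle = 180 degrees
Third angle = 180 - 61 - 22
Third angle = 97 degrees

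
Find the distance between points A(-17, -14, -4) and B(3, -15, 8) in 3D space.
d = √[(20)² + (-1)² + (12)²] = √545 = 23.35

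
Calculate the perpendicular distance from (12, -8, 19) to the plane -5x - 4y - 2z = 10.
d = |(-5)(12) + (-4)(-8) + (-2)(19) - (10)| / √((-5)² + (-4)² + (-2)²) = 76/√45 = 11.33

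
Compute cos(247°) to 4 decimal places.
cos(247 degrees) = -0.3907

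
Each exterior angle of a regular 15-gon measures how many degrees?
Exterior angle of a regular n-gon = 360/n
Exterior angle = 360/15
Exterior angle = 24 degrees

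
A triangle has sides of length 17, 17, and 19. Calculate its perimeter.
Perimeter = sum of all sides
Perimeter = 17 + 17 + 19
Perimeter = 53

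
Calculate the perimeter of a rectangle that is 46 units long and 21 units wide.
Perimeter = 2 * (length + width)
Perimeter = 2 * (46 + 21)
Perimeter = 2 * 67
Perimeter = 134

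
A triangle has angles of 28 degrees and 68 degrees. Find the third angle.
Sum of angles in a triangle = 180 degrees
Third angle = 180 - 28 - 68
Third angle = 84 degrees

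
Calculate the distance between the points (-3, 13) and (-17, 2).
Using the distance formula: d = sqrt((x₂-x₁)² + (y₂-y₁)²)
dx = (-17) - (-3) = -14
dy = 2 - 13 = -11
d = sqrt((-14)² + (-11)²) = sqrt(196 + 121) = sqrt(317) = 17.80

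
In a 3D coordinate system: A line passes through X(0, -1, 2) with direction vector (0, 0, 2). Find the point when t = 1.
P(1) = (0 + 0(1), -1 + 0(1), 2 + 2(1)) = (0, -1, 4)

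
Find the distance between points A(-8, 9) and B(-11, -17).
Using the distance formula: d = sqrt((x₂-x₁)² + (y₂-y₁)²)
dx = (-11) - (-8) = -3
dy = (-17) - 9 = -26
d = sqrt((-3)² + (-26)²) = sqrt(9 + 676) = sqrt(685) = 26.17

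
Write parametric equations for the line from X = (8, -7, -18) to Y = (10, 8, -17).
Direction vector d = Y - X = (2, 15, 1)
x = 8 + 2t, y = -7 + 15t, z = -18 + t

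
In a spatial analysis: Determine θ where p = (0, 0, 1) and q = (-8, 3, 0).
p·q = 0, |p|² = 1, |q|² = 73
cos θ = 0/√73 ≈ 0.0
θ ≈ 90.0°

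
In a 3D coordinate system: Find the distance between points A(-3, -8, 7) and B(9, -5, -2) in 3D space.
d = √[(12)² + (3)² + (-9)²] = √234 = 15.3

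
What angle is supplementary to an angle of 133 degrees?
Supplementary angles sum to 180 degrees.
Other angle = 180 - 133
Other angle = 47 degrees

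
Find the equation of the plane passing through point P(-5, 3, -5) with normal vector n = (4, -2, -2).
d = n·P = (4)(-5) + (-2)(3) + (-2)(-5) = -16
Plane: 4x - 2y - 2z = -16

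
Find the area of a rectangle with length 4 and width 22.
Area = length * width
Area = 4 * 22
Area = 88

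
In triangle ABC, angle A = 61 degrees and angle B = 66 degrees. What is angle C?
Sum of angles in a triangle = 180 degrees
Third angle = 180 - 61 - 66
Third angle = 53 degrees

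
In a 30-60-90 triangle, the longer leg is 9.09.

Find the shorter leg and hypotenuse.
In a 30-60-90 triangle, sides are in ratio 1 : √3 : 2.
Long leg = short leg·√3  →  short leg = 9.09/√3 = 5.248
Hypotenuse = 2·(short leg) = 2·9.09/√3 = 10.5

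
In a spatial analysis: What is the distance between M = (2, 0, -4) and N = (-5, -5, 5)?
d = √[(-7)² + (-5)² + (9)²] = √155 = 12.45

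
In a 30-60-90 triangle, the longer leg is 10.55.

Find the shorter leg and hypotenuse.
In a 30-60-90 triangle, sides are in ratio 1 : √3 : 2.
Long leg = short leg·√3  →  short leg = 10.55/√3 = 6.091
Hypotenuse = 2·(short leg) = 2·10.55/√3 = 12.18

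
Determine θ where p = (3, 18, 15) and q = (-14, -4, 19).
p·q = 171, |p|² = 558, |q|² = 573
cos θ = 171/√319734 ≈ 0.3024
θ ≈ 72.4°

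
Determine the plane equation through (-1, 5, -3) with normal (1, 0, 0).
d = n·P = (1)(-1) + (0)(5) + (0)(-3) = -1
Plane: x = -1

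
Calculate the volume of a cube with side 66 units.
Volume = s³
Volume = 66³
Volume = 287496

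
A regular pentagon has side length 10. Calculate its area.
For a regular 5-gon with side length s = 10:
Apothem a = s / (2*tan(pi/5)) = 10 / (2*tan(pi/5)) ≈ 6.8819
Perimeter P = 5 * 10 = 50
Area = (1/2) * P * a = (1/2) * 50 * 6.8819 = 172.05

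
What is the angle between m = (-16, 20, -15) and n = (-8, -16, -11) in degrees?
m·n = -27, |m|² = 881, |n|² = 441
cos θ = -27/√388521 ≈ -0.04332
θ ≈ 92.48°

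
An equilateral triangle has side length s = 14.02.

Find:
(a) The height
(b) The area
(a) Height h = s·√3/2 = 14.02·√3/2 = 12.14
(b) Area = (√3/4)·s² = (√3/4)·14.02² = (√3/4)·196.56 = 85.11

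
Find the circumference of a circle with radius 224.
Circumference = 2 * pi * r
Circumference = 2 * pi * 224
Circumference = 1407.43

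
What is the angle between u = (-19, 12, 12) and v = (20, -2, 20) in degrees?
u·v = -164, |u|² = 649, |v|² = 804
cos θ = -164/√521796 ≈ -0.227
θ ≈ 103.1°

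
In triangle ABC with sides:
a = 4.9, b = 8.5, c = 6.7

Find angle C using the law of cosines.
cos(C) = (a² + b² - c²)/(2ab)
cos(C) = (4.9² + 8.5² - 6.7²)/(2·4.9·8.5) = 51.37/83.3 = 0.616687
C = arccos(0.616687) = 51.93°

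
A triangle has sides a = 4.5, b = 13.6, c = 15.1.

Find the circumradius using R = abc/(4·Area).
s = (a+b+c)/2 = 16.6
Area = √(s(s-a)(s-b)(s-c)) = √(16.6·12.1·3·1.5) = 30.0644
R = abc/(4·Area) = (4.5·13.6·15.1)/(4·30.0644) = 924.12/120.2576 = 7.684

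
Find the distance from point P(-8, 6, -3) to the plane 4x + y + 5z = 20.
d = |4(-8) + 1(6) + 5(-3) - (20)| / √(4² + 1² + 5²) = 61/√42 = 9.413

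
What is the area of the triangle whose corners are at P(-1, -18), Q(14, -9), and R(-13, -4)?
Using the coordinate formula: Area = (1/2)|x₁(y₂-y₃) + x₂(y₃-y₁) + x₃(y₁-y₂)|
Area = (1/2)|(-1)((-9)-(-4)) + 14((-4)-(-18)) + (-13)((-18)-(-9))|
Area = (1/2)|(-1)*(-5) + 14*14 + (-13)*(-9)|
Area = (1/2)|5 + 196 + 117|
Area = (1/2)*318 = 159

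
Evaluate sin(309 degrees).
sin(309 degrees) = -0.7771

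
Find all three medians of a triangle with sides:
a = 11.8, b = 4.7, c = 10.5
Using m_x = ½√(2y² + 2z² - x²):
m_a = ½√(2·4.7² + 2·10.5² - 11.8²) = ½√125.44 = 5.6
m_b = ½√(2·11.8² + 2·10.5² - 4.7²) = ½√476.89 = 10.92
m_c = ½√(2·11.8² + 2·4.7² - 10.5²) = ½√212.41 = 7.287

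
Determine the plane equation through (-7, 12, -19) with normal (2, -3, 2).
d = n·P = (2)(-7) + (-3)(12) + (2)(-19) = -88
Plane: 2x - 3y + 2z = -88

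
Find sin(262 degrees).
sin(262 degrees) = -0.9903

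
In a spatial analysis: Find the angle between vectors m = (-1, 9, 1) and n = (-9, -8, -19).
m·n = -82, |m|² = 83, |n|² = 506
cos θ = -82/√41998 ≈ -0.4001
θ ≈ 113.6°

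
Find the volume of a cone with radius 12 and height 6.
Volume = (1/3) * pi * r² * h
Volume = (1/3) * pi * 12² * 6
Volume = (1/3) * pi * 144 * 6
Volume = (1/3) * pi * 864
Volume = 904.78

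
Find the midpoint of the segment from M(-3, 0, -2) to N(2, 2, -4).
Midpoint = ((-3+2)/2, (0+2)/2, (-2-4)/2) = (-0.5, 1, -3)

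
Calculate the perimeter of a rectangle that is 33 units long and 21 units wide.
Perimeter = 2 * (length + width)
Perimeter = 2 * (33 + 21)
Perimeter = 2 * 54
Perimeter = 108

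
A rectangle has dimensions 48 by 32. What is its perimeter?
Perimeter = 2 * (length + width)
Perimeter = 2 * (48 + 32)
Perimeter = 2 * 80
Perimeter = 160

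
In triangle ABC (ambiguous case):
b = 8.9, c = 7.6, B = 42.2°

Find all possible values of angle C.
sin(C)/c = sin(B)/b  →  sin(C) = c·sin(B)/b = 7.6·sin(42.2°)/8.9 = 0.573604
C₁ = arcsin(0.573604) = 35°,  C₂ = 180° - C₁ = 145°
Check C₂: A = 180° - 42.2° - 145° = -7.2° ≤ 0, rejected
C = 35° (one solution)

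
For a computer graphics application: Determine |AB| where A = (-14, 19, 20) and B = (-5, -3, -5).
d = √[(9)² + (-22)² + (-25)²] = √1190 = 34.5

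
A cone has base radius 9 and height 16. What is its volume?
Volume = (1/3) * pi * r² * h
Volume = (1/3) * pi * 9² * 16
Volume = (1/3) * pi * 81 * 16
Volume = (1/3) * pi * 1296
Volume = 1357.17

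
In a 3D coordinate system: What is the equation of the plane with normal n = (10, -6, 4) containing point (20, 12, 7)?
d = n·P = (10)(20) + (-6)(12) + (4)(7) = 156
Plane: 10x - 6y + 4z = 156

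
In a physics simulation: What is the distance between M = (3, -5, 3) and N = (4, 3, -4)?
d = √[(1)² + (8)² + (-7)²] = √114 = 10.68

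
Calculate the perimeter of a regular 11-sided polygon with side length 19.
Perimeter = number of sides * side length
Perimeter = 11 * 19
Perimeter = 209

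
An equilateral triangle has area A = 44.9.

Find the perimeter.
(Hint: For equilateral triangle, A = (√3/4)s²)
A = (√3/4)s²  →  s² = 4A/√3 = 4·44.9/√3 = 103.692
s = 10.1829
Perimeter = 3s = 30.55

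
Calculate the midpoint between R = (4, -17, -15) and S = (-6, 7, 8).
Midpoint = ((4-6)/2, (-17+7)/2, (-15+8)/2) = (-1, -5, -3.5)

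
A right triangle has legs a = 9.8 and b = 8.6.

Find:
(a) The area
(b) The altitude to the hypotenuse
(a) Area = ½ab = ½·9.8·8.6 = 42.14
(b) Hypotenuse c = √(9.8² + 8.6²) = √170 = 13.0384
    Area = ½·c·h_c  →  h_c = 2·Area/c = 2·42.14/13.0384 = 6.464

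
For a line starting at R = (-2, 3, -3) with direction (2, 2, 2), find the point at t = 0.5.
P(0.5) = (-2 + 2(0.5), 3 + 2(0.5), -3 + 2(0.5)) = (-1, 4, -2)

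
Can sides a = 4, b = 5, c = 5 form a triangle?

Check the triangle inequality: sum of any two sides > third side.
Yes, triangle inequality satisfied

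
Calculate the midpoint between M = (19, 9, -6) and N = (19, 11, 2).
Midpoint = ((19+19)/2, (9+11)/2, (-6+2)/2) = (19, 10, -2)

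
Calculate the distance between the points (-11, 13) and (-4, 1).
Using the distance formula: d = sqrt((x₂-x₁)² + (y₂-y₁)²)
dx = (-4) - (-11) = 7
dy = 1 - 13 = -12
d = sqrt(7² + (-12)²) = sqrt(49 + 144) = sqrt(193) = 13.89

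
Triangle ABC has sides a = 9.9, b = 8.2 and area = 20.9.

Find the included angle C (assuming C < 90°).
Area = ½ab·sin(C)  →  sin(C) = 2·Area/(ab)
sin(C) = 2·20.9/(9.9·8.2) = 0.514905
C = arcsin(0.514905) = 30.99°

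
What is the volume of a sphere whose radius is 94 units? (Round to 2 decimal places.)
Volume = (4/3) * pi * r³
Volume = (4/3) * pi * 94³
Volume = (4/3) * pi * 830584
Volume = 3479142.12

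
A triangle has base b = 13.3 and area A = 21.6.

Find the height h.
A = ½bh  →  h = 2A/b
h = 2·21.6/13.3 = 3.248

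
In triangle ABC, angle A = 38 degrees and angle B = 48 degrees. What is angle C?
Sum of angles in a triangle = 180 degrees
Third angle = 180 - 38 - 48
Third angle = 94 degrees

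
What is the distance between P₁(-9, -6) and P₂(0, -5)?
Using the distance formula: d = sqrt((x₂-x₁)² + (y₂-y₁)²)
dx = 0 - (-9) = 9
dy = (-5) - (-6) = 1
d = sqrt(9² + 1²) = sqrt(81 + 1) = sqrt(82) = 9.06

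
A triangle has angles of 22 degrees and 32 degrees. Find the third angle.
Sum of angles in a triangle = 180 degrees
Third angle = 180 - 22 - 32
Third angle = 126 degrees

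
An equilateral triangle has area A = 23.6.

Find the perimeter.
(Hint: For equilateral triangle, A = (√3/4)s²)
A = (√3/4)s²  →  s² = 4A/√3 = 4·23.6/√3 = 54.5019
s = 7.38254
Perimeter = 3s = 22.15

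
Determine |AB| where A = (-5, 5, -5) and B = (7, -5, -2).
d = √[(12)² + (-10)² + (3)²] = √253 = 15.91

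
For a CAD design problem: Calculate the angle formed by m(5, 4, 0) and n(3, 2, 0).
m·n = 23, |m|² = 41, |n|² = 13
cos θ = 23/√533 ≈ 0.9962
θ ≈ 4.97°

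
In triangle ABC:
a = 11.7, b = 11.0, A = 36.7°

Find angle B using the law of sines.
sin(B)/b = sin(A)/a
sin(B) = b·sin(A)/a = 11.0·sin(36.7°)/11.7 = 0.561870
B = arcsin(0.561870) = 34.19°  (b ≤ a, so B ≤ A and the acute solution is unique)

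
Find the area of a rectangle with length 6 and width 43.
Area = length * width
Area = 6 * 43
Area = 258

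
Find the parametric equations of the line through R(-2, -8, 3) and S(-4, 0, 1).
Direction vector d = S - R = (-2, 8, -2)
x = -2 - 2t, y = -8 + 8t, z = 3 - 2t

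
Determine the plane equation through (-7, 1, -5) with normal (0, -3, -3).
d = n·P = (0)(-7) + (-3)(1) + (-3)(-5) = 12
Plane: -3y - 3z = 12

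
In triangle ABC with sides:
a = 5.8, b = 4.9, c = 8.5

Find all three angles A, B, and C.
By the law of cosines:
cos(A) = (b² + c² - a²)/(2bc) = 0.751741  →  A = 41.26°
cos(B) = (a² + c² - b²)/(2ac) = 0.830426  →  B = 33.86°
cos(C) = (a² + b² - c²)/(2ab) = -0.256861  →  C = 104.9°
Check: A + B + C = 180.0° ✓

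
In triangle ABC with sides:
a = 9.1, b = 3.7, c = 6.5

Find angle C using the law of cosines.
cos(C) = (a² + b² - c²)/(2ab)
cos(C) = (9.1² + 3.7² - 6.5²)/(2·9.1·3.7) = 54.25/67.34 = 0.805613
C = arccos(0.805613) = 36.33°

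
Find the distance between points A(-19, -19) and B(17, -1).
Using the distance formula: d = sqrt((x₂-x₁)² + (y₂-y₁)²)
dx = 17 - (-19) = 36
dy = (-1) - (-19) = 18
d = sqrt(36² + 18²) = sqrt(1296 + 324) = sqrt(1620) = 40.25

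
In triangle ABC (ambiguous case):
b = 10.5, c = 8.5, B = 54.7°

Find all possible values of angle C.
sin(C)/c = sin(B)/b  →  sin(C) = c·sin(B)/b = 8.5·sin(54.7°)/10.5 = 0.660683
C₁ = arcsin(0.660683) = 41.35°,  C₂ = 180° - C₁ = 138.65°
Check C₂: A = 180° - 54.7° - 138.65° = -13.35° ≤ 0, rejected
C = 41.35° (one solution)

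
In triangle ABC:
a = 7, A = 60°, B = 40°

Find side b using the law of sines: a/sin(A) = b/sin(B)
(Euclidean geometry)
b = a·sin(B)/sin(A) = 7·sin(40°)/sin(60°)
b = 7·0.642788/0.866025 = 5.196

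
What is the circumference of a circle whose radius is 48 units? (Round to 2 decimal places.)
Circumference = 2 * pi * r
Circumference = 2 * pi * 48
Circumference = 301.59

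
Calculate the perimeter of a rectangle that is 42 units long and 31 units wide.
Perimeter = 2 * (length + width)
Perimeter = 2 * (42 + 31)
Perimeter = 2 * 73
Perimeter = 146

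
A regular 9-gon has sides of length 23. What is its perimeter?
Perimeter = number of sides * side length
Perimeter = 9 * 23
Perimeter = 207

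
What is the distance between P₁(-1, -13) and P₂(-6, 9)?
Using the distance formula: d = sqrt((x₂-x₁)² + (y₂-y₁)²)
dx = (-6) - (-1) = -5
dy = 9 - (-13) = 22
d = sqrt((-5)² + 22²) = sqrt(25 + 484) = sqrt(509) = 22.56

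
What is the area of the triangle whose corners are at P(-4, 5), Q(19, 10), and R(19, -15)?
Using the coordinate formula: Area = (1/2)|x₁(y₂-y₃) + x₂(y₃-y₁) + x₃(y₁-y₂)|
Area = (1/2)|(-4)(10-(-15)) + 19((-15)-5) + 19(5-10)|
Area = (1/2)|(-4)*25 + 19*(-20) + 19*(-5)|
Area = (1/2)|(-100) + (-380) + (-95)|
Area = (1/2)*575 = 287.50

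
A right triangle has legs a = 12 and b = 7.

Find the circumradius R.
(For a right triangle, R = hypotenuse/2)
Hypotenuse c = √(12² + 7²) = √193 = 13.8924
R = c/2 = 6.946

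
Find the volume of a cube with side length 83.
Volume = s³
Volume = 83³
Volume = 571787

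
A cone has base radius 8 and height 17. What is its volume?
Volume = (1/3) * pi * r² * h
Volume = (1/3) * pi * 8² * 17
Volume = (1/3) * pi * 64 * 17
Volume = (1/3) * pi * 1088
Volume = 1139.35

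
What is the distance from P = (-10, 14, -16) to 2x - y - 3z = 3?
d = |2(-10) + (-1)(14) + (-3)(-16) - (3)| / √(2² + (-1)² + (-3)²) = 11/√14 = 2.94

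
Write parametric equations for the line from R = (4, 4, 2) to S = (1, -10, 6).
Direction vector d = S - R = (-3, -14, 4)
x = 4 - 3t, y = 4 - 14t, z = 2 + 4t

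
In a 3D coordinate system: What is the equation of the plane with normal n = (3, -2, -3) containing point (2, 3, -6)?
d = n·P = (3)(2) + (-2)(3) + (-3)(-6) = 18
Plane: 3x - 2y - 3z = 18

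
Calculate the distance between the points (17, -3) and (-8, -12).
Using the distance formula: d = sqrt((x₂-x₁)² + (y₂-y₁)²)
dx = (-8) - 17 = -25
dy = (-12) - (-3) = -9
d = sqrt((-25)² + (-9)²) = sqrt(625 + 81) = sqrt(706) = 26.57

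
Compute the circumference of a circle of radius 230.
Circumference = 2 * pi * r
Circumference = 2 * pi * 230
Circumference = 1445.13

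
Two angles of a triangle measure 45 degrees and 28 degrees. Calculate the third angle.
Sum of angles in a triangle = 180 degrees
Third angle = 180 - 45 - 28
Third angle = 107 degrees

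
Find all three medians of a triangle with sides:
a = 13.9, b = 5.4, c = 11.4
Using m_x = ½√(2y² + 2z² - x²):
m_a = ½√(2·5.4² + 2·11.4² - 13.9²) = ½√125.03 = 5.591
m_b = ½√(2·13.9² + 2·11.4² - 5.4²) = ½√617.18 = 12.42
m_c = ½√(2·13.9² + 2·5.4² - 11.4²) = ½√314.78 = 8.871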